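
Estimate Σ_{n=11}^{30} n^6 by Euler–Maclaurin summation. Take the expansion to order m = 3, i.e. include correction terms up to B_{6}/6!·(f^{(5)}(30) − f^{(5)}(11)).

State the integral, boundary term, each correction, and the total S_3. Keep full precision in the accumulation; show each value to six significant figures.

Integral: ∫_11^30 x^6 dx = 3.12150e+09.
Endpoint term: (f(11) + f(30))/2 = (1.77156e+06 + 7.29000e+08)/2 = 3.65386e+08.
Integral + boundary = 3.48689e+09.
k=1: B_{2}/(2)! × [f^{(1)}(30) − f^{(1)}(11)] = 1/12 × (1.45800e+08 − 966306) = 1.20695e+07.
Running total after k=1: 3.49896e+09.
k=2: B_{4}/(4)! × [f^{(3)}(30) − f^{(3)}(11)] = −1/720 × (3.24000e+06 − 159720) = -4278.17.
Running total after k=2: 3.49895e+09.
k=3: B_{6}/(6)! × [f^{(5)}(30) − f^{(5)}(11)] = 1/30240 × (21600.0 − 7920.00) = 0.452381.

S_3 ≈ 3.49895e+09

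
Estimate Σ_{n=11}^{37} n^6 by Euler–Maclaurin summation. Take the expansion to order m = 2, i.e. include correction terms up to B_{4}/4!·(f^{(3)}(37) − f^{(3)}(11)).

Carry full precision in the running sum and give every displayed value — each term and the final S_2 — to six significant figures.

∫_11^37 x^6 dx evaluates to 1.35589e+10.
½[f(11) + f(37)] = ½[1.77156e+06 + 2.56573e+09] = 1.28375e+09.
Running total after boundary: 1.48427e+10.
Order-1 term: 1/12 · (4.16064e+08 − 966306) = 3.45915e+07.
After k=1: 1.48773e+10.
Order-2 term: −1/720 · (6.07836e+06 − 159720) = -8220.33.

S_2 ≈ 1.48772e+10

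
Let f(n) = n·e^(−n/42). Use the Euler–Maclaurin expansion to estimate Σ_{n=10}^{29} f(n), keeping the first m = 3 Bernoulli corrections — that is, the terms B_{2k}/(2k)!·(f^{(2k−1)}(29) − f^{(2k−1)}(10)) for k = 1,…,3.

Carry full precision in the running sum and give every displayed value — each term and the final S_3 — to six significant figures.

The integral term ∫_10^29 x·e^(−x/42) dx = 226.283.
Boundary: ½(f(10) + f(29)) = ½(7.88128 + 14.5388) = 11.2100.
Running total after boundary: 237.493.
Correction k=1: B_{2}/2! · (f^{(1)}(29) − f^{(1)}(10)) = 1/12 · (0.155176 − 0.600478) = -0.0371085.
After k=1: 237.456.
Correction k=2: B_{4}/4! · (f^{(3)}(29) − f^{(3)}(10)) = −1/720 · (0.000656378 − 0.00123398) = 8.02220e-07.
After k=2: 237.456.
Correction k=3: B_{6}/6! · (f^{(5)}(29) − f^{(5)}(10)) = 1/30240 · (6.94324e-07 − 1.20609e-06) = -1.69235e-11.

S_3 ≈ 237.456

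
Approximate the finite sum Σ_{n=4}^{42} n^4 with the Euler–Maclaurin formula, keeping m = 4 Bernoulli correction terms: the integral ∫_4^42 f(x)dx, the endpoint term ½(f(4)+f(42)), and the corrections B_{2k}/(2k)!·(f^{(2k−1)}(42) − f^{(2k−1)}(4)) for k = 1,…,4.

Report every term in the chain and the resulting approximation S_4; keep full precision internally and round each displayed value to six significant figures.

S_4 ≈ 2.77187e+07

∫_4^42 x^4 dx evaluates to 2.61380e+07.
½[f(4) + f(42)] = ½[256.000 + 3.11170e+06] = 1.55598e+06.
Integral + boundary = 2.76940e+07.
Correction k=1: B_{2}/2! · (f^{(1)}(42) − f^{(1)}(4)) = 1/12 · (296352 − 256.000) = 24674.7.
Partial sum through k=1: 2.77187e+07.
Correction k=2: B_{4}/4! · (f^{(3)}(42) − f^{(3)}(4)) = −1/720 · (1008.00 − 96.0000) = -1.26667.
Partial sum through k=2: 2.77187e+07.
Correction k=3: B_{6}/6! · (f^{(5)}(42) − f^{(5)}(4)) = 1/30240 · (0.00000 − 0.00000) = 0.00000.
Partial sum through k=3: 2.77187e+07.
Correction k=4: B_{8}/8! · (f^{(7)}(42) − f^{(7)}(4)) = −1/1209600 · (0.00000 − 0.00000) = 0.00000.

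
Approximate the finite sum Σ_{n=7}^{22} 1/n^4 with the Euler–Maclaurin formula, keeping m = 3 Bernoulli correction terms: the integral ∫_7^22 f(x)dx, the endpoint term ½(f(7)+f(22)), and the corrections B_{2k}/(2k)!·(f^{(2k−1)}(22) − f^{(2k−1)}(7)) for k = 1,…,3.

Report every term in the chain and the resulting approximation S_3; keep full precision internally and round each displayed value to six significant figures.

S_3 ≈ 0.00117047

∫_7^22 1/x^4 dx evaluates to 0.000940513.
Boundary: ½(f(7) + f(22)) = ½(0.000416493 + 4.26883e-06) = 0.000210381.
Running total after boundary: 0.00115089.
Order-1 term: 1/12 · (-7.76152e-07 − (-0.000237996)) = 1.97683e-05.
Running total after k=1: 0.00117066.
Order-2 term: −1/720 · (-4.81086e-08 − (-0.000145712)) = -2.02311e-07.
Running total after k=2: 0.00117046.
Order-3 term: 1/30240 · (-5.56628e-09 − (-0.000166528)) = 5.50669e-09.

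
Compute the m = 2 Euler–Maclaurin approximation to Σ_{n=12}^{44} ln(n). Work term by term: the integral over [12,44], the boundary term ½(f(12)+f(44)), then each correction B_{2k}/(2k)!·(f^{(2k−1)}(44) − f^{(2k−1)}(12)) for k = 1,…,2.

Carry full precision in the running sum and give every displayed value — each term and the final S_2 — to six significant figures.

The integral term ∫_12^44 ln(x) dx = 104.685.
½[f(12) + f(44)] = ½[2.48491 + 3.78419] = 3.13455.
Integral + boundary = 107.820.
Correction k=1: B_{2}/2! · (f^{(1)}(44) − f^{(1)}(12)) = 1/12 · (0.0227273 − 0.0833333) = -0.00505051.
Running total after k=1: 107.815.
Correction k=2: B_{4}/4! · (f^{(3)}(44) − f^{(3)}(12)) = −1/720 · (2.34786e-05 − 0.00115741) = 1.57490e-06.

S_2 ≈ 107.815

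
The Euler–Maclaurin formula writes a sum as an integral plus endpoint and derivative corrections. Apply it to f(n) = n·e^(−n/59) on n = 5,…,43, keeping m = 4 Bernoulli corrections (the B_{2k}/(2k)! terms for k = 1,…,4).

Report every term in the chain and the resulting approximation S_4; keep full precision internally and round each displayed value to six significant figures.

S_4 ≈ 578.224

Integral: ∫_5^43 x·e^(−x/59) dx = 565.613.
Endpoint term: (f(5) + f(43))/2 = (4.59373 + 20.7467)/2 = 12.6702.
So far: 578.283.
Order-1 term: 1/12 · (0.130842 − 0.840886) = -0.0591703.
After k=1: 578.224.
Order-2 term: −1/720 · (0.000314796 − 0.000769428) = 6.31433e-07.
After k=2: 578.224.
Order-3 term: 1/30240 · (1.70067e-07 − 3.72678e-07) = -6.70008e-12.
After k=3: 578.224.
Order-4 term: −1/1209600 · (7.17328e-11 − 1.50623e-10) = 6.52201e-17.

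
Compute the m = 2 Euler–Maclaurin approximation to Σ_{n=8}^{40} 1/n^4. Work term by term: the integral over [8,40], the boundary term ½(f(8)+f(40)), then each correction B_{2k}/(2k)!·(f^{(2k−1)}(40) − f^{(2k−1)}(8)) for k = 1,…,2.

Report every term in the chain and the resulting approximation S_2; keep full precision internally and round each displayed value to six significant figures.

∫_8^40 1/x^4 dx evaluates to 0.000645833.
½[f(8) + f(40)] = ½[0.000244141 + 3.90625e-07] = 0.000122266.
So far: 0.000768099.
k=1: B_{2}/(2)! × [f^{(1)}(40) − f^{(1)}(8)] = 1/12 × (-3.90625e-08 − (-0.000122070)) = 1.01693e-05.
After k=1: 0.000778268.
k=2: B_{4}/(4)! × [f^{(3)}(40) − f^{(3)}(8)] = −1/720 × (-7.32422e-10 − (-5.72205e-05)) = -7.94718e-08.

S_2 ≈ 0.000778189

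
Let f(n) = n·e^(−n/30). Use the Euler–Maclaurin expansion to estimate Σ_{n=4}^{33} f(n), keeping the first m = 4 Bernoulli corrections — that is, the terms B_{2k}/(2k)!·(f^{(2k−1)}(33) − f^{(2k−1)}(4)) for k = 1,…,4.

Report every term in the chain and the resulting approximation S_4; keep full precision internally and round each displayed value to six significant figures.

Integral: ∫_4^33 x·e^(−x/30) dx = 263.550.
½[f(4) + f(33)] = ½[3.50069 + 10.9847] = 7.24272.
Integral + boundary = 270.793.
Correction k=1: B_{2}/2! · (f^{(1)}(33) − f^{(1)}(4)) = 1/12 · (-0.0332871 − 0.758484) = -0.0659809.
Running total after k=1: 270.727.
Correction k=2: B_{4}/4! · (f^{(3)}(33) − f^{(3)}(4)) = −1/720 · (0.000702728 − 0.00278759) = 2.89564e-06.
Running total after k=2: 270.727.
Correction k=3: B_{6}/6! · (f^{(5)}(33) − f^{(5)}(4)) = 1/30240 · (1.60271e-06 − 5.25824e-06) = -1.20884e-10.
Running total after k=3: 270.727.
Correction k=4: B_{8}/8! · (f^{(7)}(33) − f^{(7)}(4)) = −1/1209600 · (2.69402e-09 − 8.24352e-09) = 4.58788e-15.

S_4 ≈ 270.727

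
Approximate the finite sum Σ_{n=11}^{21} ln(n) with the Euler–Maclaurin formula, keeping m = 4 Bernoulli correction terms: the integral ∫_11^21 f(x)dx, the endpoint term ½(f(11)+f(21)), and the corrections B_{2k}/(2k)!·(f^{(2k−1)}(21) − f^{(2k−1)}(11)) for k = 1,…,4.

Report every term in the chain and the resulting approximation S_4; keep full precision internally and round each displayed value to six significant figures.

Integral: ∫_11^21 ln(x) dx = 27.5581.
Boundary: ½(f(11) + f(21)) = ½(2.39790 + 3.04452) = 2.72121.
So far: 30.2793.
Correction k=1: B_{2}/2! · (f^{(1)}(21) − f^{(1)}(11)) = 1/12 · (0.0476190 − 0.0909091) = -0.00360750.
Partial sum through k=1: 30.2757.
Correction k=2: B_{4}/4! · (f^{(3)}(21) − f^{(3)}(11)) = −1/720 · (0.000215959 − 0.00150263) = 1.78704e-06.
Partial sum through k=2: 30.2757.
Correction k=3: B_{6}/6! · (f^{(5)}(21) − f^{(5)}(11)) = 1/30240 · (5.87645e-06 − 0.000149021) = -4.73362e-09.
Partial sum through k=3: 30.2757.
Correction k=4: B_{8}/8! · (f^{(7)}(21) − f^{(7)}(11)) = −1/1209600 · (3.99758e-07 − 3.69474e-05) = 3.02146e-11.

S_4 ≈ 30.2757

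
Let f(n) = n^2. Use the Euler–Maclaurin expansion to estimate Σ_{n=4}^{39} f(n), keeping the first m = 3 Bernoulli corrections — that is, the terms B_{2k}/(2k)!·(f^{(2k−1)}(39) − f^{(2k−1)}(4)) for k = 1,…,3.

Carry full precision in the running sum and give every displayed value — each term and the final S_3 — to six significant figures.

S_3 ≈ 20526.0

The integral term ∫_4^39 x^2 dx = 19751.7.
½[f(4) + f(39)] = ½[16.0000 + 1521.00] = 768.500.
So far: 20520.2.
Order-1 term: 1/12 · (78.0000 − 8.00000) = 5.83333.
After k=1: 20526.0.
Order-2 term: −1/720 · (0.00000 − 0.00000) = 0.00000.
After k=2: 20526.0.
Order-3 term: 1/30240 · (0.00000 − 0.00000) = 0.00000.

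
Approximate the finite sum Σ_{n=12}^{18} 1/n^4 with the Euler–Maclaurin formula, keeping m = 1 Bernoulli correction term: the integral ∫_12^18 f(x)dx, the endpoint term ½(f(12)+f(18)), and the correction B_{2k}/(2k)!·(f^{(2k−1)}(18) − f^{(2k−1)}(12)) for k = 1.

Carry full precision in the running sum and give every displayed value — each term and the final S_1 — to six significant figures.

S_1 ≈ 0.000165784

Integral: ∫_12^18 1/x^4 dx = 0.000135745.
Boundary: ½(f(12) + f(18)) = ½(4.82253e-05 + 9.52599e-06) = 2.88756e-05.
So far: 0.000164621.
k=1: B_{2}/(2)! × [f^{(1)}(18) − f^{(1)}(12)] = 1/12 × (-2.11689e-06 − (-1.60751e-05)) = 1.16318e-06.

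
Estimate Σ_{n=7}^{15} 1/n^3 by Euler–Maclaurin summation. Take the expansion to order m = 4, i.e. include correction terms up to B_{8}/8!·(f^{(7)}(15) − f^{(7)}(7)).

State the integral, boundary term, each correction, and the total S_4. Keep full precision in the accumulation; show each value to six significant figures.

S_4 ≈ 0.00968623

The integral term ∫_7^15 1/x^3 dx = 0.00798186.
Endpoint term: (f(7) + f(15))/2 = (0.00291545 + 0.000296296)/2 = 0.00160587.
So far: 0.00958773.
Correction k=1: B_{2}/2! · (f^{(1)}(15) − f^{(1)}(7)) = 1/12 · (-5.92593e-05 − (-0.00124948)) = 9.91850e-05.
After k=1: 0.00968692.
Correction k=2: B_{4}/4! · (f^{(3)}(15) − f^{(3)}(7)) = −1/720 · (-5.26749e-06 − (-0.000509992)) = -7.01006e-07.
After k=2: 0.00968622.
Correction k=3: B_{6}/6! · (f^{(5)}(15) − f^{(5)}(7)) = 1/30240 · (-9.83265e-07 − (-0.000437136)) = 1.44230e-08.
After k=3: 0.00968623.
Correction k=4: B_{8}/8! · (f^{(7)}(15) − f^{(7)}(7)) = −1/1209600 · (-3.14645e-07 − (-0.000642322)) = -5.30760e-10.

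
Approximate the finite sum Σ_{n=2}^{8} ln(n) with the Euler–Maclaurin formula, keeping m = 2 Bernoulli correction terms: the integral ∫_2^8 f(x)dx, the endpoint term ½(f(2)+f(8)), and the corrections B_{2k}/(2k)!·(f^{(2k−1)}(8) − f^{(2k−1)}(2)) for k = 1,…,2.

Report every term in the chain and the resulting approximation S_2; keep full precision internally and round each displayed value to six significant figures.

S_2 ≈ 10.6046

∫_2^8 ln(x) dx evaluates to 9.24924.
Endpoint term: (f(2) + f(8))/2 = (0.693147 + 2.07944)/2 = 1.38629.
Integral + boundary = 10.6355.
k=1: B_{2}/(2)! × [f^{(1)}(8) − f^{(1)}(2)] = 1/12 × (0.125000 − 0.500000) = -0.0312500.
Running total after k=1: 10.6043.
k=2: B_{4}/(4)! × [f^{(3)}(8) − f^{(3)}(2)] = −1/720 × (0.00390625 − 0.250000) = 0.000341797.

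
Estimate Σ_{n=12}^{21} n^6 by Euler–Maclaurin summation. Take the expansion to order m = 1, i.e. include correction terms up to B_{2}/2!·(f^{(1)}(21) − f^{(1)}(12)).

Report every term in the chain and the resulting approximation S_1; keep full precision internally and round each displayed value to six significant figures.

S_1 ≈ 2.98473e+08

∫_12^21 x^6 dx evaluates to 2.52180e+08.
Endpoint term: (f(12) + f(21))/2 = (2.98598e+06 + 8.57661e+07)/2 = 4.43761e+07.
So far: 2.96556e+08.
Order-1 term: 1/12 · (2.45046e+07 − 1.49299e+06) = 1.91763e+06.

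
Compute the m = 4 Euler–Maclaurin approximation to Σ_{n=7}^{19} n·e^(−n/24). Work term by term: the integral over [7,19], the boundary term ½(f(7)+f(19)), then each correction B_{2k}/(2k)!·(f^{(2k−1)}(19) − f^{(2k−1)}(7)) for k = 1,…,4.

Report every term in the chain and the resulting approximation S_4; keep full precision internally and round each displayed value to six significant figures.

The integral term ∫_7^19 x·e^(−x/24) dx = 88.1932.
Boundary: ½(f(7) + f(19)) = ½(5.22912 + 8.60869) = 6.91891.
Running total after boundary: 95.1121.
Correction k=1: B_{2}/2! · (f^{(1)}(19) − f^{(1)}(7)) = 1/12 · (0.0943935 − 0.529137) = -0.0362287.
Partial sum through k=1: 95.0758.
Correction k=2: B_{4}/4! · (f^{(3)}(19) − f^{(3)}(7)) = −1/720 · (0.00173710 − 0.00351245) = 2.46576e-06.
Partial sum through k=2: 95.0758.
Correction k=3: B_{6}/6! · (f^{(5)}(19) − f^{(5)}(7)) = 1/30240 · (5.74710e-06 − 1.06012e-05) = -1.60518e-10.
Partial sum through k=3: 95.0758.
Correction k=4: B_{8}/8! · (f^{(7)}(19) − f^{(7)}(7)) = −1/1209600 · (1.47194e-08 − 2.62227e-08) = 9.51000e-15.

S_4 ≈ 95.0758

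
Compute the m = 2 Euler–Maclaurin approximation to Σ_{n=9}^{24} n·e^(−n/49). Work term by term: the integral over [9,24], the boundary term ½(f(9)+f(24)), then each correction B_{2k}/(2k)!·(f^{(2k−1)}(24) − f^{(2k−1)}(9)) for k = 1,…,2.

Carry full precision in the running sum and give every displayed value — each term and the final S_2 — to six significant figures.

S_2 ≈ 184.389

The integral term ∫_9^24 x·e^(−x/49) dx = 173.322.
Endpoint term: (f(9) + f(24))/2 = (7.48987 + 14.7060)/2 = 11.0980.
Integral + boundary = 184.420.
k=1: B_{2}/(2)! × [f^{(1)}(24) − f^{(1)}(9)] = 1/12 × (0.312628 − 0.679353) = -0.0305604.
Partial sum through k=1: 184.389.
k=2: B_{4}/(4)! × [f^{(3)}(24) − f^{(3)}(9)] = −1/720 × (0.000640621 − 0.000976163) = 4.66031e-07.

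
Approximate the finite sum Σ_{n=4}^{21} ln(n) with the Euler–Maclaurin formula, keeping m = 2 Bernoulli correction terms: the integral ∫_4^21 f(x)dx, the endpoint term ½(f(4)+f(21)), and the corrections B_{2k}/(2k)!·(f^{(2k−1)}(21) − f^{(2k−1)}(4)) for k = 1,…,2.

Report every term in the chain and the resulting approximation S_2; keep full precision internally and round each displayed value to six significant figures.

Integral: ∫_4^21 ln(x) dx = 41.3898.
Endpoint term: (f(4) + f(21))/2 = (1.38629 + 3.04452)/2 = 2.21541.
Integral + boundary = 43.6052.
Correction k=1: B_{2}/2! · (f^{(1)}(21) − f^{(1)}(4)) = 1/12 · (0.0476190 − 0.250000) = -0.0168651.
After k=1: 43.5883.
Correction k=2: B_{4}/4! · (f^{(3)}(21) − f^{(3)}(4)) = −1/720 · (0.000215959 − 0.0312500) = 4.31028e-05.

S_2 ≈ 43.5884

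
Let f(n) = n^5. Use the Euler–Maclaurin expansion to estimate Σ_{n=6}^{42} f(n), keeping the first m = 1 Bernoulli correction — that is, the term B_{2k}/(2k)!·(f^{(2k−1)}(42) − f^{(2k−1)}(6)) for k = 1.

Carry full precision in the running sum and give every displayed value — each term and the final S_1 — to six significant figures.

S_1 ≈ 9.81476e+08

∫_6^42 x^5 dx evaluates to 9.14831e+08.
½[f(6) + f(42)] = ½[7776.00 + 1.30691e+08] = 6.53495e+07.
So far: 9.80180e+08.
Order-1 term: 1/12 · (1.55585e+07 − 6480.00) = 1.29600e+06.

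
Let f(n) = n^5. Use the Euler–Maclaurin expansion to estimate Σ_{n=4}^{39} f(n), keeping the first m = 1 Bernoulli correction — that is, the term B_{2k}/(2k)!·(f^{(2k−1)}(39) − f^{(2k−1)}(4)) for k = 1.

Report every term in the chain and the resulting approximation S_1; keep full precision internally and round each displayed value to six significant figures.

The integral term ∫_4^39 x^5 dx = 5.86457e+08.
Endpoint term: (f(4) + f(39))/2 = (1024.00 + 9.02242e+07)/2 = 4.51126e+07.
Running total after boundary: 6.31569e+08.
k=1: B_{2}/(2)! × [f^{(1)}(39) − f^{(1)}(4)] = 1/12 × (1.15672e+07 − 1280.00) = 963827.

S_1 ≈ 6.32533e+08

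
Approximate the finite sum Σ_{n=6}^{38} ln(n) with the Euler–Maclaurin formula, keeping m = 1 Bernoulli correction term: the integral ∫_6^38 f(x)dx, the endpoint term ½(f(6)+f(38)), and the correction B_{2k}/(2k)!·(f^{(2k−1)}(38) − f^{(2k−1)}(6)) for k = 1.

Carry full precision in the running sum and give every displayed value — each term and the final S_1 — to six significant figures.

S_1 ≈ 98.1807

Integral: ∫_6^38 ln(x) dx = 95.4777.
Endpoint term: (f(6) + f(38))/2 = (1.79176 + 3.63759)/2 = 2.71467.
Integral + boundary = 98.1924.
k=1: B_{2}/(2)! × [f^{(1)}(38) − f^{(1)}(6)] = 1/12 × (0.0263158 − 0.166667) = -0.0116959.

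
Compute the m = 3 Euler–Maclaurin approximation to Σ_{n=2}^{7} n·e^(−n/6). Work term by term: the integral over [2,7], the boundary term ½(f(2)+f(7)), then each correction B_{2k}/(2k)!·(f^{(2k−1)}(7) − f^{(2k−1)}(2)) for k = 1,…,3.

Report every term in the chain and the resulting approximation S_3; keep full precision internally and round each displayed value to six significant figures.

S_3 ≈ 11.8664

∫_2^7 x·e^(−x/6) dx evaluates to 10.1041.
Endpoint term: (f(2) + f(7))/2 = (1.43306 + 2.17982)/2 = 1.80644.
Running total after boundary: 11.9105.
k=1: B_{2}/(2)! × [f^{(1)}(7) − f^{(1)}(2)] = 1/12 × (-0.0519005 − 0.477688) = -0.0441323.
After k=1: 11.8664.
k=2: B_{4}/(4)! × [f^{(3)}(7) − f^{(3)}(2)] = −1/720 × (0.0158585 − 0.0530764) = 5.16915e-05.
After k=2: 11.8664.
k=3: B_{6}/(6)! × [f^{(5)}(7) − f^{(5)}(2)] = 1/30240 × (0.000921074 − 0.00258010) = -5.48620e-08.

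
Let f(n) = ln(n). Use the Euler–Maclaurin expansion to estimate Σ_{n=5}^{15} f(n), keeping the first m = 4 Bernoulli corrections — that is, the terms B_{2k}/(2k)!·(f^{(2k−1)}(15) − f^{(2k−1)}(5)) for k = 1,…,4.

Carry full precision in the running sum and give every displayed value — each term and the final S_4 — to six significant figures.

S_4 ≈ 24.7212

The integral term ∫_5^15 ln(x) dx = 22.5736.
½[f(5) + f(15)] = ½[1.60944 + 2.70805] = 2.15874.
Running total after boundary: 24.7323.
Correction k=1: B_{2}/2! · (f^{(1)}(15) − f^{(1)}(5)) = 1/12 · (0.0666667 − 0.200000) = -0.0111111.
Partial sum through k=1: 24.7212.
Correction k=2: B_{4}/4! · (f^{(3)}(15) − f^{(3)}(5)) = −1/720 · (0.000592593 − 0.0160000) = 2.13992e-05.
Partial sum through k=2: 24.7212.
Correction k=3: B_{6}/6! · (f^{(5)}(15) − f^{(5)}(5)) = 1/30240 · (3.16049e-05 − 0.00768000) = -2.52923e-07.
Partial sum through k=3: 24.7212.
Correction k=4: B_{8}/8! · (f^{(7)}(15) − f^{(7)}(5)) = −1/1209600 · (4.21399e-06 − 0.00921600) = 7.61556e-09.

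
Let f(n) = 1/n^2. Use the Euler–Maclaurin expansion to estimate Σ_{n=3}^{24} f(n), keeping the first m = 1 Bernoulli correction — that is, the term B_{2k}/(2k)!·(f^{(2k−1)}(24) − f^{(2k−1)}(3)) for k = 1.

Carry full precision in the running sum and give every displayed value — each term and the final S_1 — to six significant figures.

The integral term ∫_3^24 1/x^2 dx = 0.291667.
Endpoint term: (f(3) + f(24))/2 = (0.111111 + 0.00173611)/2 = 0.0564236.
Running total after boundary: 0.348090.
Order-1 term: 1/12 · (-0.000144676 − (-0.0740741)) = 0.00616078.

S_1 ≈ 0.354251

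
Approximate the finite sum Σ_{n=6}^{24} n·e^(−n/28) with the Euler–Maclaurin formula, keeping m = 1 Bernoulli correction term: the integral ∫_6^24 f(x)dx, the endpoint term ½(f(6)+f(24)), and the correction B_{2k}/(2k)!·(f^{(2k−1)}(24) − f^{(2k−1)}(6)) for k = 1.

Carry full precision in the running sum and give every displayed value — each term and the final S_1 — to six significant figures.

S_1 ≈ 157.955

The integral term ∫_6^24 x·e^(−x/28) dx = 150.489.
Boundary: ½(f(6) + f(24)) = ½(4.84271 + 10.1849) = 7.51383.
Running total after boundary: 158.003.
Order-1 term: 1/12 · (0.0606247 − 0.634164) = -0.0477949.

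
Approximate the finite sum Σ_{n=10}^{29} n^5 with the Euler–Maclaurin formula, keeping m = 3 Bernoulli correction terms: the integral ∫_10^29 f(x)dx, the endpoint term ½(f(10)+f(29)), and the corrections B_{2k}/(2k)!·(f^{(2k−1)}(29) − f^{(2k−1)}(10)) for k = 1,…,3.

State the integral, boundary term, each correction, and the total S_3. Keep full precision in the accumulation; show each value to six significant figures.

∫_10^29 x^5 dx evaluates to 9.89706e+07.
½[f(10) + f(29)] = ½[100000 + 2.05111e+07] = 1.03056e+07.
Integral + boundary = 1.09276e+08.
k=1: B_{2}/(2)! × [f^{(1)}(29) − f^{(1)}(10)] = 1/12 × (3.53640e+06 − 50000.0) = 290534.
Running total after k=1: 1.09567e+08.
k=2: B_{4}/(4)! × [f^{(3)}(29) − f^{(3)}(10)] = −1/720 × (50460.0 − 6000.00) = -61.7500.
Running total after k=2: 1.09567e+08.
k=3: B_{6}/(6)! × [f^{(5)}(29) − f^{(5)}(10)] = 1/30240 × (120.000 − 120.000) = 0.00000.

S_3 ≈ 1.09567e+08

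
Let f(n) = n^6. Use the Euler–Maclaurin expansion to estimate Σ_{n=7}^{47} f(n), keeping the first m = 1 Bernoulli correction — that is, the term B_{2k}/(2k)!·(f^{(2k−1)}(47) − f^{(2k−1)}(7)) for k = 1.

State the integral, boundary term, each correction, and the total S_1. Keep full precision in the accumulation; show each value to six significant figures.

S_1 ≈ 7.78789e+10

The integral term ∫_7^47 x^6 dx = 7.23746e+10.
½[f(7) + f(47)] = ½[117649 + 1.07792e+10] = 5.38967e+09.
Running total after boundary: 7.77643e+10.
Correction k=1: B_{2}/2! · (f^{(1)}(47) − f^{(1)}(7)) = 1/12 · (1.37607e+09 − 100842) = 1.14664e+08.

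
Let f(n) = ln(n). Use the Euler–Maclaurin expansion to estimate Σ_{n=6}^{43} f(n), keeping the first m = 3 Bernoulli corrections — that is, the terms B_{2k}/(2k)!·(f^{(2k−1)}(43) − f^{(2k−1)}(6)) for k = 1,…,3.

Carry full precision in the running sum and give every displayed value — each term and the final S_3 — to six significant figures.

The integral term ∫_6^43 ln(x) dx = 113.981.
Endpoint term: (f(6) + f(43))/2 = (1.79176 + 3.76120)/2 = 2.77648.
Running total after boundary: 116.758.
Order-1 term: 1/12 · (0.0232558 − 0.166667) = -0.0119509.
Partial sum through k=1: 116.746.
Order-2 term: −1/720 · (2.51550e-05 − 0.00925926) = 1.28251e-05.
Partial sum through k=2: 116.746.
Order-3 term: 1/30240 · (1.63256e-07 − 0.00308642) = -1.02059e-07.

S_3 ≈ 116.746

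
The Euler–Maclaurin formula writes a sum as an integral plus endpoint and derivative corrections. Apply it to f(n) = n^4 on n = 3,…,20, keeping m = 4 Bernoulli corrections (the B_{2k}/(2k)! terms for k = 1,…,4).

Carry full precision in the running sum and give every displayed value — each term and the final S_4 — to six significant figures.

S_4 ≈ 722649

∫_3^20 x^4 dx evaluates to 639951.
Boundary: ½(f(3) + f(20)) = ½(81.0000 + 160000) = 80040.5.
Integral + boundary = 719992.
k=1: B_{2}/(2)! × [f^{(1)}(20) − f^{(1)}(3)] = 1/12 × (32000.0 − 108.000) = 2657.67.
After k=1: 722650.
k=2: B_{4}/(4)! × [f^{(3)}(20) − f^{(3)}(3)] = −1/720 × (480.000 − 72.0000) = -0.566667.
After k=2: 722649.
k=3: B_{6}/(6)! × [f^{(5)}(20) − f^{(5)}(3)] = 1/30240 × (0.00000 − 0.00000) = 0.00000.
After k=3: 722649.
k=4: B_{8}/(8)! × [f^{(7)}(20) − f^{(7)}(3)] = −1/1209600 × (0.00000 − 0.00000) = 0.00000.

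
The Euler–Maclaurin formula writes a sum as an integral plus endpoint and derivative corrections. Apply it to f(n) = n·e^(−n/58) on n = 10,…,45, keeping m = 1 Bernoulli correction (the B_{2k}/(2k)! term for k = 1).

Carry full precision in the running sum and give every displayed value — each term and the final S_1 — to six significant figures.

The integral term ∫_10^45 x·e^(−x/58) dx = 569.519.
½[f(10) + f(45)] = ½[8.41631 + 20.7138] = 14.5651.
So far: 584.084.
Correction k=1: B_{2}/2! · (f^{(1)}(45) − f^{(1)}(10)) = 1/12 · (0.103172 − 0.696522) = -0.0494458.

S_1 ≈ 584.035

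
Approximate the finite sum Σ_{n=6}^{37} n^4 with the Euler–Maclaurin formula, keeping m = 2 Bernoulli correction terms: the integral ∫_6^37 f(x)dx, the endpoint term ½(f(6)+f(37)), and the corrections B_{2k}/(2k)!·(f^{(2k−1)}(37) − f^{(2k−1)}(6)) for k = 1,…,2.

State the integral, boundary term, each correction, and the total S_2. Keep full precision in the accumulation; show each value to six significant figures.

The integral term ∫_6^37 x^4 dx = 1.38672e+07.
Endpoint term: (f(6) + f(37))/2 = (1296.00 + 1.87416e+06)/2 = 937728.
So far: 1.48050e+07.
Correction k=1: B_{2}/2! · (f^{(1)}(37) − f^{(1)}(6)) = 1/12 · (202612 − 864.000) = 16812.3.
Partial sum through k=1: 1.48218e+07.
Correction k=2: B_{4}/4! · (f^{(3)}(37) − f^{(3)}(6)) = −1/720 · (888.000 − 144.000) = -1.03333.

S_2 ≈ 1.48218e+07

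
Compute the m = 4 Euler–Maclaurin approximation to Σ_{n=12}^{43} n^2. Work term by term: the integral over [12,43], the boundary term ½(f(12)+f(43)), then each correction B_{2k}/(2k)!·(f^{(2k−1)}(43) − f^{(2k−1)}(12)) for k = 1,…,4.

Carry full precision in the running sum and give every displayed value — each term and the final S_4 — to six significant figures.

S_4 ≈ 26928.0

∫_12^43 x^2 dx evaluates to 25926.3.
½[f(12) + f(43)] = ½[144.000 + 1849.00] = 996.500.
So far: 26922.8.
Order-1 term: 1/12 · (86.0000 − 24.0000) = 5.16667.
Partial sum through k=1: 26928.0.
Order-2 term: −1/720 · (0.00000 − 0.00000) = 0.00000.
Partial sum through k=2: 26928.0.
Order-3 term: 1/30240 · (0.00000 − 0.00000) = 0.00000.
Partial sum through k=3: 26928.0.
Order-4 term: −1/1209600 · (0.00000 − 0.00000) = 0.00000.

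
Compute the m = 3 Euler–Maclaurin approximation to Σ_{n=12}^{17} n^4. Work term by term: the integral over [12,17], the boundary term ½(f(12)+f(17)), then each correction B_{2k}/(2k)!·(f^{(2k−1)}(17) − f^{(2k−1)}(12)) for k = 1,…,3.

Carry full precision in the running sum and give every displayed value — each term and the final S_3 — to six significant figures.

S_3 ≈ 287395

The integral term ∫_12^17 x^4 dx = 234205.
Endpoint term: (f(12) + f(17))/2 = (20736.0 + 83521.0)/2 = 52128.5.
Integral + boundary = 286334.
k=1: B_{2}/(2)! × [f^{(1)}(17) − f^{(1)}(12)] = 1/12 × (19652.0 − 6912.00) = 1061.67.
Running total after k=1: 287395.
k=2: B_{4}/(4)! × [f^{(3)}(17) − f^{(3)}(12)] = −1/720 × (408.000 − 288.000) = -0.166667.
Running total after k=2: 287395.
k=3: B_{6}/(6)! × [f^{(5)}(17) − f^{(5)}(12)] = 1/30240 × (0.00000 − 0.00000) = 0.00000.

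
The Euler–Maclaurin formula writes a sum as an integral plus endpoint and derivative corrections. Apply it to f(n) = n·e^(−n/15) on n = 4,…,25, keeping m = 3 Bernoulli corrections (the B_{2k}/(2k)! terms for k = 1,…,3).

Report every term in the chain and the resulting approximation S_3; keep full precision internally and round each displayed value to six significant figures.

Integral: ∫_4^25 x·e^(−x/15) dx = 104.964.
Endpoint term: (f(4) + f(25))/2 = (3.06371 + 4.72189)/2 = 3.89280.
So far: 108.857.
k=1: B_{2}/(2)! × [f^{(1)}(25) − f^{(1)}(4)] = 1/12 × (-0.125917 − 0.561681) = -0.0572998.
After k=1: 108.800.
k=2: B_{4}/(4)! × [f^{(3)}(25) − f^{(3)}(4)] = −1/720 × (0.00111926 − 0.00930461) = 1.13685e-05.
After k=2: 108.800.
k=3: B_{6}/(6)! × [f^{(5)}(25) − f^{(5)}(4)] = 1/30240 × (1.24363e-05 − 7.16127e-05) = -1.95689e-09.

S_3 ≈ 108.800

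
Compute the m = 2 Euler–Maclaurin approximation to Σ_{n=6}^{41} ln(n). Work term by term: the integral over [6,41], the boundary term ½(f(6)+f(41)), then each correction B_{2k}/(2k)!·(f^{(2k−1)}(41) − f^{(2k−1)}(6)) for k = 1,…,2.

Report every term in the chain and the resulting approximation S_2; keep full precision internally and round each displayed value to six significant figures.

S_2 ≈ 109.247

The integral term ∫_6^41 ln(x) dx = 106.506.
Endpoint term: (f(6) + f(41))/2 = (1.79176 + 3.71357)/2 = 2.75267.
Integral + boundary = 109.259.
Correction k=1: B_{2}/2! · (f^{(1)}(41) − f^{(1)}(6)) = 1/12 · (0.0243902 − 0.166667) = -0.0118564.
Running total after k=1: 109.247.
Correction k=2: B_{4}/4! · (f^{(3)}(41) − f^{(3)}(6)) = −1/720 · (2.90187e-05 − 0.00925926) = 1.28198e-05.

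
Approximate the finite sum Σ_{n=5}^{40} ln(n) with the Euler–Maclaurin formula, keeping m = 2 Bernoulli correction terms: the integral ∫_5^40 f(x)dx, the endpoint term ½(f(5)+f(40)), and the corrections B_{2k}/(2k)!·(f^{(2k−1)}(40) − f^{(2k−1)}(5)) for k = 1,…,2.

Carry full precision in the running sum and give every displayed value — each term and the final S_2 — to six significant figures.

S_2 ≈ 107.143

∫_5^40 ln(x) dx evaluates to 104.508.
Boundary: ½(f(5) + f(40)) = ½(1.60944 + 3.68888) = 2.64916.
So far: 107.157.
Correction k=1: B_{2}/2! · (f^{(1)}(40) − f^{(1)}(5)) = 1/12 · (0.0250000 − 0.200000) = -0.0145833.
Partial sum through k=1: 107.143.
Correction k=2: B_{4}/4! · (f^{(3)}(40) − f^{(3)}(5)) = −1/720 · (3.12500e-05 − 0.0160000) = 2.21788e-05.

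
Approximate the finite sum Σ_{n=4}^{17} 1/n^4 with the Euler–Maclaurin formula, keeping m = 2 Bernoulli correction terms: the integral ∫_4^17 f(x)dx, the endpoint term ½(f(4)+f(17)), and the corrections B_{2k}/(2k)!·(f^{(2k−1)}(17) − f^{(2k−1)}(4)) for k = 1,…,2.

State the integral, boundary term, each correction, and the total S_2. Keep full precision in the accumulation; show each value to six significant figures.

S_2 ≈ 0.00741471

Integral: ∫_4^17 1/x^4 dx = 0.00514049.
½[f(4) + f(17)] = ½[0.00390625 + 1.19730e-05] = 0.00195911.
Running total after boundary: 0.00709960.
Order-1 term: 1/12 · (-2.81719e-06 − (-0.00390625)) = 0.000325286.
Running total after k=1: 0.00742488.
Order-2 term: −1/720 · (-2.92441e-07 − (-0.00732422)) = -1.01721e-05.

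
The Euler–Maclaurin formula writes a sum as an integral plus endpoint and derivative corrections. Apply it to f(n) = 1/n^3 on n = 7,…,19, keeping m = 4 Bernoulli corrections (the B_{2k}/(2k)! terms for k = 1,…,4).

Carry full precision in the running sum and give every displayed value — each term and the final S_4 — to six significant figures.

Integral: ∫_7^19 1/x^3 dx = 0.00881904.
½[f(7) + f(19)] = ½[0.00291545 + 0.000145794] = 0.00153062.
Integral + boundary = 0.0103497.
Correction k=1: B_{2}/2! · (f^{(1)}(19) − f^{(1)}(7)) = 1/12 · (-2.30201e-05 − (-0.00124948)) = 0.000102205.
Partial sum through k=1: 0.0104519.
Correction k=2: B_{4}/4! · (f^{(3)}(19) − f^{(3)}(7)) = −1/720 · (-1.27535e-06 − (-0.000509992)) = -7.06550e-07.
Partial sum through k=2: 0.0104512.
Correction k=3: B_{6}/6! · (f^{(5)}(19) − f^{(5)}(7)) = 1/30240 · (-1.48379e-07 − (-0.000437136)) = 1.44506e-08.
Partial sum through k=3: 0.0104512.
Correction k=4: B_{8}/8! · (f^{(7)}(19) − f^{(7)}(7)) = −1/1209600 · (-2.95935e-08 − (-0.000642322)) = -5.30996e-10.

S_4 ≈ 0.0104512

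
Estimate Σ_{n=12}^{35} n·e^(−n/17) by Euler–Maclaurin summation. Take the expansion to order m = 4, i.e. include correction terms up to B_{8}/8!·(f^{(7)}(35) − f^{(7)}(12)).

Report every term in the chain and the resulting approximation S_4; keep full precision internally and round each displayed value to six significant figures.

Integral: ∫_12^35 x·e^(−x/17) dx = 130.579.
Endpoint term: (f(12) + f(35))/2 = (5.92407 + 4.46614)/2 = 5.19511.
So far: 135.774.
Order-1 term: 1/12 · (-0.135110 − 0.145198) = -0.0233590.
Partial sum through k=1: 135.750.
Order-2 term: −1/720 · (0.000415564 − 0.00391884) = 4.86566e-06.
Partial sum through k=2: 135.750.
Order-3 term: 1/30240 · (4.49355e-06 − 2.53815e-05) = -6.90739e-10.
Partial sum through k=3: 135.750.
Order-4 term: −1/1209600 · (2.61217e-08 − 1.28730e-07) = 8.48285e-14.

S_4 ≈ 135.750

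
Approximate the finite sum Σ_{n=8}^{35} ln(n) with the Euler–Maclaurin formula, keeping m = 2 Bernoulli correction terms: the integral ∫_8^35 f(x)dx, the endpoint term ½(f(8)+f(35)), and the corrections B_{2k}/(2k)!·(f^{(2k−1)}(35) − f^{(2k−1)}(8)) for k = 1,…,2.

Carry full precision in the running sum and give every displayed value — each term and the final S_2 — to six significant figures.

The integral term ∫_8^35 ln(x) dx = 80.8016.
Boundary: ½(f(8) + f(35)) = ½(2.07944 + 3.55535) = 2.81739.
Integral + boundary = 83.6190.
k=1: B_{2}/(2)! × [f^{(1)}(35) − f^{(1)}(8)] = 1/12 × (0.0285714 − 0.125000) = -0.00803571.
After k=1: 83.6110.
k=2: B_{4}/(4)! × [f^{(3)}(35) − f^{(3)}(8)] = −1/720 × (4.66472e-05 − 0.00390625) = 5.36056e-06.

S_2 ≈ 83.6110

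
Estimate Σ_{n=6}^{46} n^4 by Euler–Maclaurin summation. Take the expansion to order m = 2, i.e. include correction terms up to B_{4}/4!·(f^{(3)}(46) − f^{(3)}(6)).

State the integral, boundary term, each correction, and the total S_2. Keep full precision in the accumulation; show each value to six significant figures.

S_2 ≈ 4.34628e+07

∫_6^46 x^4 dx evaluates to 4.11910e+07.
Boundary: ½(f(6) + f(46)) = ½(1296.00 + 4.47746e+06) = 2.23938e+06.
Integral + boundary = 4.34304e+07.
Order-1 term: 1/12 · (389344 − 864.000) = 32373.3.
Running total after k=1: 4.34628e+07.
Order-2 term: −1/720 · (1104.00 − 144.000) = -1.33333.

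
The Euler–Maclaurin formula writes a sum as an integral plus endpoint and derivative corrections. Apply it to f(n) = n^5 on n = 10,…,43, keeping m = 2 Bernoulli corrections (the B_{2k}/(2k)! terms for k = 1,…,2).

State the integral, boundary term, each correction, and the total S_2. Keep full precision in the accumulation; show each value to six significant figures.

∫_10^43 x^5 dx evaluates to 1.05339e+09.
Endpoint term: (f(10) + f(43))/2 = (100000 + 1.47008e+08)/2 = 7.35542e+07.
So far: 1.12695e+09.
k=1: B_{2}/(2)! × [f^{(1)}(43) − f^{(1)}(10)] = 1/12 × (1.70940e+07 − 50000.0) = 1.42033e+06.
Partial sum through k=1: 1.12837e+09.
k=2: B_{4}/(4)! × [f^{(3)}(43) − f^{(3)}(10)] = −1/720 × (110940 − 6000.00) = -145.750.

S_2 ≈ 1.12837e+09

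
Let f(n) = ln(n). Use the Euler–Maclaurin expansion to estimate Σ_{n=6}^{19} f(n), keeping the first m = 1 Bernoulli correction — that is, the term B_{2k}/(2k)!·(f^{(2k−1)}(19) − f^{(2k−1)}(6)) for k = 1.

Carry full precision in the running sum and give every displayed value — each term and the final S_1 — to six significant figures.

∫_6^19 ln(x) dx evaluates to 32.1938.
Boundary: ½(f(6) + f(19)) = ½(1.79176 + 2.94444) = 2.36810.
Integral + boundary = 34.5619.
Correction k=1: B_{2}/2! · (f^{(1)}(19) − f^{(1)}(6)) = 1/12 · (0.0526316 − 0.166667) = -0.00950292.

S_1 ≈ 34.5524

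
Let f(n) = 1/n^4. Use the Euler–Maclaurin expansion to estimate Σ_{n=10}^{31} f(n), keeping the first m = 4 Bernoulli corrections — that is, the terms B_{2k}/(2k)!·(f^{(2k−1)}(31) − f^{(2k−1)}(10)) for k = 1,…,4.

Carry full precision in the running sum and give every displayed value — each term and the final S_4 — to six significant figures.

Integral: ∫_10^31 1/x^4 dx = 0.000322144.
Endpoint term: (f(10) + f(31))/2 = (0.000100000 + 1.08281e-06)/2 = 5.05414e-05.
So far: 0.000372686.
Order-1 term: 1/12 · (-1.39718e-07 − (-4.00000e-05)) = 3.32169e-06.
Partial sum through k=1: 0.000376007.
Order-2 term: −1/720 · (-4.36164e-09 − (-1.20000e-05)) = -1.66606e-08.
Partial sum through k=2: 0.000375991.
Order-3 term: 1/30240 · (-2.54164e-10 − (-6.72000e-06)) = 2.22214e-10.
Partial sum through k=3: 0.000375991.
Order-4 term: −1/1209600 · (-2.38031e-11 − (-6.04800e-06)) = -4.99998e-12.

S_4 ≈ 0.000375991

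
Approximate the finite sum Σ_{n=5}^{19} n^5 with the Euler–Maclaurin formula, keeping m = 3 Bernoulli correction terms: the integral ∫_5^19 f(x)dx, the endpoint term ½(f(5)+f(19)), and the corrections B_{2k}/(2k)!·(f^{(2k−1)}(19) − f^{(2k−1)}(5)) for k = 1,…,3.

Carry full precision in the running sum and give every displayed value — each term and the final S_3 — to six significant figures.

S_3 ≈ 9.13200e+06

∫_5^19 x^5 dx evaluates to 7.83838e+06.
Endpoint term: (f(5) + f(19))/2 = (3125.00 + 2.47610e+06)/2 = 1.23961e+06.
So far: 9.07799e+06.
Order-1 term: 1/12 · (651605 − 3125.00) = 54040.0.
After k=1: 9.13203e+06.
Order-2 term: −1/720 · (21660.0 − 1500.00) = -28.0000.
After k=2: 9.13200e+06.
Order-3 term: 1/30240 · (120.000 − 120.000) = 0.00000.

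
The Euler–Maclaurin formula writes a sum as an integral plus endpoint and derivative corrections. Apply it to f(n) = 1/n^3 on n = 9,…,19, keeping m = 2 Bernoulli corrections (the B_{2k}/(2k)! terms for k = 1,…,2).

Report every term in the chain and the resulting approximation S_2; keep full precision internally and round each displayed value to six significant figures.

∫_9^19 1/x^3 dx evaluates to 0.00478780.
½[f(9) + f(19)] = ½[0.00137174 + 0.000145794] = 0.000758768.
So far: 0.00554657.
Correction k=1: B_{2}/2! · (f^{(1)}(19) − f^{(1)}(9)) = 1/12 · (-2.30201e-05 − (-0.000457247)) = 3.61856e-05.
Running total after k=1: 0.00558275.
Correction k=2: B_{4}/4! · (f^{(3)}(19) − f^{(3)}(9)) = −1/720 · (-1.27535e-06 − (-0.000112901)) = -1.55035e-07.

S_2 ≈ 0.00558260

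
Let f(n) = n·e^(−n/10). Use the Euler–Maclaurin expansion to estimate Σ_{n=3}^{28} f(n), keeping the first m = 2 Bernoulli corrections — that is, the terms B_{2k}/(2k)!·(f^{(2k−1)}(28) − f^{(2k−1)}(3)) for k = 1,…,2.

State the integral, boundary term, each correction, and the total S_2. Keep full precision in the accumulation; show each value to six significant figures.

The integral term ∫_3^28 x·e^(−x/10) dx = 73.1985.
Endpoint term: (f(3) + f(28))/2 = (2.22245 + 1.70268)/2 = 1.96257.
Integral + boundary = 75.1611.
Correction k=1: B_{2}/2! · (f^{(1)}(28) − f^{(1)}(3)) = 1/12 · (-0.109458 − 0.518573) = -0.0523359.
Running total after k=1: 75.1088.
Correction k=2: B_{4}/4! · (f^{(3)}(28) − f^{(3)}(3)) = −1/720 · (0.000121620 − 0.0200021) = 2.76118e-05.

S_2 ≈ 75.1088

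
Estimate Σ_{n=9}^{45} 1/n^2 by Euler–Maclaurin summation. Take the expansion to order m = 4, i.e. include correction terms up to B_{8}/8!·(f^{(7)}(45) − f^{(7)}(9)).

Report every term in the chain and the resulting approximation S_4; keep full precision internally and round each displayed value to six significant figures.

S_4 ≈ 0.0955349

∫_9^45 1/x^2 dx evaluates to 0.0888889.
Endpoint term: (f(9) + f(45))/2 = (0.0123457 + 0.000493827)/2 = 0.00641975.
Integral + boundary = 0.0953086.
Order-1 term: 1/12 · (-2.19479e-05 − (-0.00274348)) = 0.000226795.
Partial sum through k=1: 0.0955354.
Order-2 term: −1/720 · (-1.30061e-07 − (-0.000406442)) = -5.64322e-07.
Partial sum through k=2: 0.0955349.
Order-3 term: 1/30240 · (-1.92684e-09 − (-0.000150534)) = 4.97792e-09.
Partial sum through k=3: 0.0955349.
Order-4 term: −1/1209600 · (-5.32854e-11 − (-0.000104073)) = -8.60391e-11.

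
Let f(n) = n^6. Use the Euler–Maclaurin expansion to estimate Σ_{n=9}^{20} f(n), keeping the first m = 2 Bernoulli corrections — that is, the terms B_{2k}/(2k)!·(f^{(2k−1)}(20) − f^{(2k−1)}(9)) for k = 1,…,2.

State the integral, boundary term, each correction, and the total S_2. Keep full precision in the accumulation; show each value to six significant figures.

S_2 ≈ 2.16009e+08

Integral: ∫_9^20 x^6 dx = 1.82174e+08.
½[f(9) + f(20)] = ½[531441 + 6.40000e+07] = 3.22657e+07.
So far: 2.14440e+08.
k=1: B_{2}/(2)! × [f^{(1)}(20) − f^{(1)}(9)] = 1/12 × (1.92000e+07 − 354294) = 1.57048e+06.
Partial sum through k=1: 2.16010e+08.
k=2: B_{4}/(4)! × [f^{(3)}(20) − f^{(3)}(9)] = −1/720 × (960000 − 87480.0) = -1211.83.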